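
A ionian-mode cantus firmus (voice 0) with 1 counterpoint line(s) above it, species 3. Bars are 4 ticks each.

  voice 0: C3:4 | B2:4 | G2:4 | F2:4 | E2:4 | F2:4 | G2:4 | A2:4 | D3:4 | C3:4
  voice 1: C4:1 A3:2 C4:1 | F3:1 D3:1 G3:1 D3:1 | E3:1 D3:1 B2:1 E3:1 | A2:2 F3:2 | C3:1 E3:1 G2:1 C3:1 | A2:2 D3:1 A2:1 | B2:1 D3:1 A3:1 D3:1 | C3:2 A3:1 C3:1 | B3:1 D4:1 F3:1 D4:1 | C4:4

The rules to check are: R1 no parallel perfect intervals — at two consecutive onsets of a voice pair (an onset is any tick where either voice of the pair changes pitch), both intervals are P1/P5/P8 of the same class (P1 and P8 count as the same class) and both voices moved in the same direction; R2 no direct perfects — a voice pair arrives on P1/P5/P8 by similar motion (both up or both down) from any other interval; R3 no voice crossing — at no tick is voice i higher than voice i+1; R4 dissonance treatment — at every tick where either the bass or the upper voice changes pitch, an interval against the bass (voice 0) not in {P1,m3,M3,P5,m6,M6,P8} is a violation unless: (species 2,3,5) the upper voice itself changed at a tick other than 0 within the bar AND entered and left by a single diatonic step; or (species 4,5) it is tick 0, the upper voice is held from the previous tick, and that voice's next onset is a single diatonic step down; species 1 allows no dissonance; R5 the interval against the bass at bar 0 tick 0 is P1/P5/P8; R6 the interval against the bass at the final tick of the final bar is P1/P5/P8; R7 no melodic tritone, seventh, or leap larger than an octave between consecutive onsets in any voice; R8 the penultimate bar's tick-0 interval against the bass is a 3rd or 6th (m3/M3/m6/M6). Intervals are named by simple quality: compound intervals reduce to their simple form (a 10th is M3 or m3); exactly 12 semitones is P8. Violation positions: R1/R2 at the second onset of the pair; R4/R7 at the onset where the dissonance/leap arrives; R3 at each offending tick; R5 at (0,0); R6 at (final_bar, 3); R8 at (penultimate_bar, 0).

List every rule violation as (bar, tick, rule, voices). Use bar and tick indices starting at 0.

(1, 0, R4, (0, 1))
(6, 2, R4, (0, 1))
(8, 0, R7, (1,))
(9, 0, R1, (0, 1))

bar 0: v0=C3 v1=C4 downbeat P8
bar 1: v0=B2 v1=F3 downbeat TT
bar 2: v0=G2 v1=E3 downbeat M6
bar 3: v0=F2 v1=A2 downbeat M3
bar 4: v0=E2 v1=C3 downbeat m6
bar 5: v0=F2 v1=A2 downbeat M3
bar 6: v0=G2 v1=B2 downbeat M3
bar 7: v0=A2 v1=C3 downbeat m3
bar 8: v0=D3 v1=B3 downbeat M6
bar 9: v0=C3 v1=C4 downbeat P8
  -> R4 @ bar 1 tick 0 v(0, 1): B2/F3 TT untreated
  -> R4 @ bar 6 tick 2 v(0, 1): G2/A3 M2 untreated
  -> R7 @ bar 8 tick 0 v(1,): C3->B3 leap 11st
  -> R1 @ bar 9 tick 0 v(0, 1): D3/D4 P8 -> C3/C4 P8 similar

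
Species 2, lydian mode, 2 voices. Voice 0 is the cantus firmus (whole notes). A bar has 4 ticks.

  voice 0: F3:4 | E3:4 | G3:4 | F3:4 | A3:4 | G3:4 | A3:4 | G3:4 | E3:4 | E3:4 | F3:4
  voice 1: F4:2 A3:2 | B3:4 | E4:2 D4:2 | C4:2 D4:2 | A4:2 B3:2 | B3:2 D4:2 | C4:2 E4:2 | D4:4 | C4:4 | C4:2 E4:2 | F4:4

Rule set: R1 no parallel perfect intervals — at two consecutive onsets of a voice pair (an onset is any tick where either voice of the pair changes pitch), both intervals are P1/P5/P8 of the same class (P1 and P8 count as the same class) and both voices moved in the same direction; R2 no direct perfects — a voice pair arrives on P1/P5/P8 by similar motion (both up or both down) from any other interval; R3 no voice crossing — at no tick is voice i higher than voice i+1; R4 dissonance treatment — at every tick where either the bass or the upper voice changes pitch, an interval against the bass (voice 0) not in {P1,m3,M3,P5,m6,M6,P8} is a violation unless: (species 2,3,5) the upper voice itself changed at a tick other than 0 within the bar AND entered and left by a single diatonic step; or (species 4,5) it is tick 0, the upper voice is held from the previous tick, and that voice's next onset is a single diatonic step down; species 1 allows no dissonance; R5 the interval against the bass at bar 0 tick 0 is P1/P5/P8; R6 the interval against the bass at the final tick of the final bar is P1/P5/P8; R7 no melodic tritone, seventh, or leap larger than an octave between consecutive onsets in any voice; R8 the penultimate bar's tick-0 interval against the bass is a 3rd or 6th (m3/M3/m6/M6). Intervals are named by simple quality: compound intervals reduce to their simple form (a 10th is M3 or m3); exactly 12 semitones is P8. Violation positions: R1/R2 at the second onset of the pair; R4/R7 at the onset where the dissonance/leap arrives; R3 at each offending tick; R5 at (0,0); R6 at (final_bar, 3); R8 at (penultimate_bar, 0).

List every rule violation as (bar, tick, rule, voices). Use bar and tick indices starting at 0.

(3, 0, R1, (0, 1))
(4, 0, R2, (0, 1))
(4, 2, R4, (0, 1))
(4, 2, R7, (1,))
(7, 0, R1, (0, 1))
(10, 0, R1, (0, 1))

bar 0: v0=F3 v1=F4 downbeat P8
bar 1: v0=E3 v1=B3 downbeat P5
bar 2: v0=G3 v1=E4 downbeat M6
bar 3: v0=F3 v1=C4 downbeat P5
bar 4: v0=A3 v1=A4 downbeat P8
bar 5: v0=G3 v1=B3 downbeat M3
bar 6: v0=A3 v1=C4 downbeat m3
bar 7: v0=G3 v1=D4 downbeat P5
bar 8: v0=E3 v1=C4 downbeat m6
bar 9: v0=E3 v1=C4 downbeat m6
bar 10: v0=F3 v1=F4 downbeat P8
  -> R1 @ bar 3 tick 0 v(0, 1): G3/D4 P5 -> F3/C4 P5 similar
  -> R2 @ bar 4 tick 0 v(0, 1): F3/D4 M6 -> A3/A4 P8 similar
  -> R4 @ bar 4 tick 2 v(0, 1): A3/B3 M2 untreated
  -> R7 @ bar 4 tick 2 v(1,): A4->B3 leap 10st
  -> R1 @ bar 7 tick 0 v(0, 1): A3/E4 P5 -> G3/D4 P5 similar
  -> R1 @ bar 10 tick 0 v(0, 1): E3/E4 P8 -> F3/F4 P8 similar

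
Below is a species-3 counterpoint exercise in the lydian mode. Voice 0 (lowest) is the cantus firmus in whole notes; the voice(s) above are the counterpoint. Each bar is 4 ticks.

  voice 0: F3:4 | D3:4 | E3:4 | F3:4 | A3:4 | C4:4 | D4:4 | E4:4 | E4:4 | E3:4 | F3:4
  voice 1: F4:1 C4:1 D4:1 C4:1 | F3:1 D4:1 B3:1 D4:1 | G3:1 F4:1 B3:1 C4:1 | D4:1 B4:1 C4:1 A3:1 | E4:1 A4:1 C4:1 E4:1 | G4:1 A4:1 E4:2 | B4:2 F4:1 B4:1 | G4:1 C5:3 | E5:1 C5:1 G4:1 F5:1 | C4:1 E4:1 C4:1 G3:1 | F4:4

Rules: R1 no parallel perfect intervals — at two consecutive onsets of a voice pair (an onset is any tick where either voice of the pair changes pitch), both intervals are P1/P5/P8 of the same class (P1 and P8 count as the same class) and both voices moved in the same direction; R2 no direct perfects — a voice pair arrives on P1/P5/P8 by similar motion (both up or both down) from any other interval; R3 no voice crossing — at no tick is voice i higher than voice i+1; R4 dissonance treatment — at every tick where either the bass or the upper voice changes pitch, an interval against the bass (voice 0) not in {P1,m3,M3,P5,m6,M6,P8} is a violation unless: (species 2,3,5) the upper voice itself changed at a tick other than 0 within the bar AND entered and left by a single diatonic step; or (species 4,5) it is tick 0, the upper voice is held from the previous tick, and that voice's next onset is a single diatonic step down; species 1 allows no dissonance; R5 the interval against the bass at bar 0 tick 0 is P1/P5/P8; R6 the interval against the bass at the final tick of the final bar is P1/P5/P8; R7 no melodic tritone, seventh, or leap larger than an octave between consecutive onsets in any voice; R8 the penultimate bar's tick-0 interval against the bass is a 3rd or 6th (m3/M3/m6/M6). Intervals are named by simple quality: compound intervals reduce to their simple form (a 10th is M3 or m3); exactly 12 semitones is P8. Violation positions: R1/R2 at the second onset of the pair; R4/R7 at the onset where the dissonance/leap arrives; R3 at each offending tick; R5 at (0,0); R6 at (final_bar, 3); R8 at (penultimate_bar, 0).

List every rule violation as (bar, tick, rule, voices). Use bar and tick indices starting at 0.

bar 0: v0=F3 v1=F4 downbeat P8
bar 1: v0=D3 v1=F3 downbeat m3
bar 2: v0=E3 v1=G3 downbeat m3
bar 3: v0=F3 v1=D4 downbeat M6
bar 4: v0=A3 v1=E4 downbeat P5
bar 5: v0=C4 v1=G4 downbeat P5
bar 6: v0=D4 v1=B4 downbeat M6
bar 7: v0=E4 v1=G4 downbeat m3
bar 8: v0=E4 v1=E5 downbeat P8
bar 9: v0=E3 v1=C4 downbeat m6
bar 10: v0=F3 v1=F4 downbeat P8
  -> R4 @ bar 2 tick 1 v(0, 1): E3/F4 m2 untreated
  -> R7 @ bar 2 tick 1 v(1,): G3->F4 leap 10st
  -> R7 @ bar 2 tick 2 v(1,): F4->B3 leap 6st
  -> R4 @ bar 3 tick 1 v(0, 1): F3/B4 TT untreated
  -> R7 @ bar 3 tick 2 v(1,): B4->C4 leap 11st
  -> R2 @ bar 4 tick 0 v(0, 1): F3/A3 M3 -> A3/E4 P5 similar
  -> R1 @ bar 5 tick 0 v(0, 1): A3/E4 P5 -> C4/G4 P5 similar
  -> R7 @ bar 6 tick 2 v(1,): B4->F4 leap 6st
  -> R7 @ bar 6 tick 3 v(1,): F4->B4 leap 6st
  -> R4 @ bar 8 tick 3 v(0, 1): E4/F5 m2 untreated
  -> R7 @ bar 8 tick 3 v(1,): G4->F5 leap 10st
  -> R7 @ bar 9 tick 0 v(1,): F5->C4 leap 17st
  -> R2 @ bar 10 tick 0 v(0, 1): E3/G3 m3 -> F3/F4 P8 similar
  -> R7 @ bar 10 tick 0 v(1,): G3->F4 leap 10st

(2, 1, R4, (0, 1))
(2, 1, R7, (1,))
(2, 2, R7, (1,))
(3, 1, R4, (0, 1))
(3, 2, R7, (1,))
(4, 0, R2, (0, 1))
(5, 0, R1, (0, 1))
(6, 2, R7, (1,))
(6, 3, R7, (1,))
(8, 3, R4, (0, 1))
(8, 3, R7, (1,))
(9, 0, R7, (1,))
(10, 0, R2, (0, 1))
(10, 0, R7, (1,))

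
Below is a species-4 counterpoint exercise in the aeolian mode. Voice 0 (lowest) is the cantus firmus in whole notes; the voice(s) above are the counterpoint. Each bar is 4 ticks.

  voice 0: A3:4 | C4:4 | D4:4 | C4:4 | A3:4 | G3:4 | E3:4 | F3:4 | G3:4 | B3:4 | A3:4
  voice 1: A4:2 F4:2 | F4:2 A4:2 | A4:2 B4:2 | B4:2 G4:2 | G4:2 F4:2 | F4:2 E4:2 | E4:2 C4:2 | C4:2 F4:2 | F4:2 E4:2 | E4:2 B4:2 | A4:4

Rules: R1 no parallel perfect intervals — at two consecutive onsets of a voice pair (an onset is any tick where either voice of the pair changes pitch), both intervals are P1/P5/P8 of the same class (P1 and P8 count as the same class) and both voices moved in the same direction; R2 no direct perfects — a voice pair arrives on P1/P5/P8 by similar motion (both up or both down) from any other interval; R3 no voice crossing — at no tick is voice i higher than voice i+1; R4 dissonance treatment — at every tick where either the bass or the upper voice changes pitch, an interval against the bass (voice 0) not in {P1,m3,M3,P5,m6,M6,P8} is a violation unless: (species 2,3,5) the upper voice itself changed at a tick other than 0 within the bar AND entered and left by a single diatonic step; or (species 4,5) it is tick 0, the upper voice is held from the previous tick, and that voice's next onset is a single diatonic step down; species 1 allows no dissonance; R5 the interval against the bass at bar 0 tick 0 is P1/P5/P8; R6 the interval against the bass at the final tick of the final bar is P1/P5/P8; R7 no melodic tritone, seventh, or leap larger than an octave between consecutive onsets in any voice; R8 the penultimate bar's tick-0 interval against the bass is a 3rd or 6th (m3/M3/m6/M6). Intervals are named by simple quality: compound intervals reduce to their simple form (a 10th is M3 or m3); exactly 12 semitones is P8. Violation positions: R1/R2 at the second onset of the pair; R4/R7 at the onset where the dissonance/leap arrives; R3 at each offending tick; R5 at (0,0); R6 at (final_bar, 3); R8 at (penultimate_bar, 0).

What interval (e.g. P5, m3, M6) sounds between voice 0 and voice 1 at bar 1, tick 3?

M6

voice 0=C4 voice 1=A4 -> M6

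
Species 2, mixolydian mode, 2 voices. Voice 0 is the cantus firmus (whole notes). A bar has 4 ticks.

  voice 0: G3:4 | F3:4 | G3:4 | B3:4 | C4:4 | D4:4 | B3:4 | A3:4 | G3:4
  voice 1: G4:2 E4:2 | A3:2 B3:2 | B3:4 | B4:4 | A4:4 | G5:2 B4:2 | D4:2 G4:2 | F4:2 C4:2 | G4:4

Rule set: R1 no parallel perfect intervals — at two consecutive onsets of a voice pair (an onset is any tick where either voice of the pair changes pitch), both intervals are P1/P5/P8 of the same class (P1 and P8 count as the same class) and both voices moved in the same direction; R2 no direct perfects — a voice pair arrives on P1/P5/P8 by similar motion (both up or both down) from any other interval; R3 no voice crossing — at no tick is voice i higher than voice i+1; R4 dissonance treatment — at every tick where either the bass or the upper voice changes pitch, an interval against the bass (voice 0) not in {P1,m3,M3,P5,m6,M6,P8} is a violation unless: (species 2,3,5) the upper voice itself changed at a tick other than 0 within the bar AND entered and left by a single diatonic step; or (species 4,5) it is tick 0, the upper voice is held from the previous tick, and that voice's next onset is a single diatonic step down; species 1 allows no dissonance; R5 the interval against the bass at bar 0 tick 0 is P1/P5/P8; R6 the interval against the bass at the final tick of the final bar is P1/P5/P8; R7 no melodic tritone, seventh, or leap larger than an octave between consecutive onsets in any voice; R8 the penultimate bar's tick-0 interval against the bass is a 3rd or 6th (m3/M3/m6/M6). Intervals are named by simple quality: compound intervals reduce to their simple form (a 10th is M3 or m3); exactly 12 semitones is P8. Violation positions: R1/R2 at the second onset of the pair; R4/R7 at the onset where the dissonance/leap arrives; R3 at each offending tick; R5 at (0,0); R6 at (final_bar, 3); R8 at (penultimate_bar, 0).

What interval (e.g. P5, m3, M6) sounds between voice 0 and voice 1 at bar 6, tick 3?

m6

voice 0=B3 voice 1=G4 -> m6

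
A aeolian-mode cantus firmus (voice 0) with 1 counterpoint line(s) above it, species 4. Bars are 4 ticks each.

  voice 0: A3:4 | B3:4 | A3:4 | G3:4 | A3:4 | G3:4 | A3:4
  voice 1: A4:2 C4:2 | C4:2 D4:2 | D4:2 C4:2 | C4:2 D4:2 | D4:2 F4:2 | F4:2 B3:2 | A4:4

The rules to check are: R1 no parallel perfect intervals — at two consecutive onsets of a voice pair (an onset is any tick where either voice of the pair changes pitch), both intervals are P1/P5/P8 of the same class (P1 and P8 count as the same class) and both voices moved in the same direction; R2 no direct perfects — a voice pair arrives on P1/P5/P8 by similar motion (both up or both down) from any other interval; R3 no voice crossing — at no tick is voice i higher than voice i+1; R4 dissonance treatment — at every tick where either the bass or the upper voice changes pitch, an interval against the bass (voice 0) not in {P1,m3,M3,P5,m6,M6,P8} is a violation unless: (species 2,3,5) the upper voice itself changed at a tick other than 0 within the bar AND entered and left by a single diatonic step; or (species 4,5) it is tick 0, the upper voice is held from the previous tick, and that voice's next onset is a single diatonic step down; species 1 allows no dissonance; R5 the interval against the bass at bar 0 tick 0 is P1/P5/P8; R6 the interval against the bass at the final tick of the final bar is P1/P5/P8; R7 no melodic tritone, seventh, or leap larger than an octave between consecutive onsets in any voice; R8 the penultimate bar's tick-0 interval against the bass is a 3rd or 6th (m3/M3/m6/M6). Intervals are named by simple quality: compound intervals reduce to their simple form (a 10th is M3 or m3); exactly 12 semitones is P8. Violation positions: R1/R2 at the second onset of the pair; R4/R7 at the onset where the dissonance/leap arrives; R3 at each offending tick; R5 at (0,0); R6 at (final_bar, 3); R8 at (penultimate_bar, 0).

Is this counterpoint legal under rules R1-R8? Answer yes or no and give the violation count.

No (8 violations)

bar 0: v0=A3 v1=A4 (P8)
bar 1: v0=B3 v1=C4 (m2)
bar 2: v0=A3 v1=D4 (P4)
bar 3: v0=G3 v1=C4 (P4)
bar 4: v0=A3 v1=D4 (P4)
bar 5: v0=G3 v1=F4 (m7)
bar 6: v0=A3 v1=A4 (P8)
  R4 @ bar1.0: B3/C4 m2 untreated
  R4 @ bar3.0: G3/C4 P4 untreated
  R4 @ bar4.0: A3/D4 P4 untreated
  R4 @ bar5.0: G3/F4 m7 untreated
  R8 @ bar5.0: penult m7 not 3rd/6th
  R7 @ bar5.2: F4->B3 leap 6st
  R2 @ bar6.0: G3/B3 M3 -> A3/A4 P8 similar
  R7 @ bar6.0: B3->A4 leap 10st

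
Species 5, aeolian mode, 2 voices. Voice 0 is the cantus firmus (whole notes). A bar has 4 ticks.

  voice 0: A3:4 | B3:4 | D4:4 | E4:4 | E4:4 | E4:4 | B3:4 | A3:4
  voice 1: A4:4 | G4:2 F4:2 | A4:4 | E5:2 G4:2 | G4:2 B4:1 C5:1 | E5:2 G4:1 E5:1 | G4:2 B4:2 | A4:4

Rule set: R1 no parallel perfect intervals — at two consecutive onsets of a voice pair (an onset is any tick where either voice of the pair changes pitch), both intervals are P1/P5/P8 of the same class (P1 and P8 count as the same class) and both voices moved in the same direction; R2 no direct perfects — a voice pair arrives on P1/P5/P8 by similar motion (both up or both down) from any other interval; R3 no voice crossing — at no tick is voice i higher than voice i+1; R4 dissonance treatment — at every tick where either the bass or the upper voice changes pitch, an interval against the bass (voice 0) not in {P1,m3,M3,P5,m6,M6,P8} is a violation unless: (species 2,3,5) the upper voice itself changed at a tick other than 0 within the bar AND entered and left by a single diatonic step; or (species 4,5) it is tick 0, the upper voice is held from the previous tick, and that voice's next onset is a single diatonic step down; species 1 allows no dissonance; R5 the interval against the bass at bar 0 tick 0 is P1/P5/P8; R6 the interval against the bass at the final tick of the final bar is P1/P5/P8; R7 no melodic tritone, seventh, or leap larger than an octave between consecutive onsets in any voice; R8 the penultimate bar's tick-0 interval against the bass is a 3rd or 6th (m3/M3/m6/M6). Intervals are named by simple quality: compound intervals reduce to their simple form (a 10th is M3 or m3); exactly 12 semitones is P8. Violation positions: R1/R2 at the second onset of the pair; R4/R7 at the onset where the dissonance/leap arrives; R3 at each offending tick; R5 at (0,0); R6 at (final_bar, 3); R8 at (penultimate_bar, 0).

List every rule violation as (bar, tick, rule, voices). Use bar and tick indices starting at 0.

bar 0: v0=A3 v1=A4 downbeat P8
bar 1: v0=B3 v1=G4 downbeat m6
bar 2: v0=D4 v1=A4 downbeat P5
bar 3: v0=E4 v1=E5 downbeat P8
bar 4: v0=E4 v1=G4 downbeat m3
bar 5: v0=E4 v1=E5 downbeat P8
bar 6: v0=B3 v1=G4 downbeat m6
bar 7: v0=A3 v1=A4 downbeat P8
  -> R4 @ bar 1 tick 2 v(0, 1): B3/F4 TT untreated
  -> R2 @ bar 2 tick 0 v(0, 1): B3/F4 TT -> D4/A4 P5 similar
  -> R2 @ bar 3 tick 0 v(0, 1): D4/A4 P5 -> E4/E5 P8 similar
  -> R1 @ bar 7 tick 0 v(0, 1): B3/B4 P8 -> A3/A4 P8 similar

(1, 2, R4, (0, 1))
(2, 0, R2, (0, 1))
(3, 0, R2, (0, 1))
(7, 0, R1, (0, 1))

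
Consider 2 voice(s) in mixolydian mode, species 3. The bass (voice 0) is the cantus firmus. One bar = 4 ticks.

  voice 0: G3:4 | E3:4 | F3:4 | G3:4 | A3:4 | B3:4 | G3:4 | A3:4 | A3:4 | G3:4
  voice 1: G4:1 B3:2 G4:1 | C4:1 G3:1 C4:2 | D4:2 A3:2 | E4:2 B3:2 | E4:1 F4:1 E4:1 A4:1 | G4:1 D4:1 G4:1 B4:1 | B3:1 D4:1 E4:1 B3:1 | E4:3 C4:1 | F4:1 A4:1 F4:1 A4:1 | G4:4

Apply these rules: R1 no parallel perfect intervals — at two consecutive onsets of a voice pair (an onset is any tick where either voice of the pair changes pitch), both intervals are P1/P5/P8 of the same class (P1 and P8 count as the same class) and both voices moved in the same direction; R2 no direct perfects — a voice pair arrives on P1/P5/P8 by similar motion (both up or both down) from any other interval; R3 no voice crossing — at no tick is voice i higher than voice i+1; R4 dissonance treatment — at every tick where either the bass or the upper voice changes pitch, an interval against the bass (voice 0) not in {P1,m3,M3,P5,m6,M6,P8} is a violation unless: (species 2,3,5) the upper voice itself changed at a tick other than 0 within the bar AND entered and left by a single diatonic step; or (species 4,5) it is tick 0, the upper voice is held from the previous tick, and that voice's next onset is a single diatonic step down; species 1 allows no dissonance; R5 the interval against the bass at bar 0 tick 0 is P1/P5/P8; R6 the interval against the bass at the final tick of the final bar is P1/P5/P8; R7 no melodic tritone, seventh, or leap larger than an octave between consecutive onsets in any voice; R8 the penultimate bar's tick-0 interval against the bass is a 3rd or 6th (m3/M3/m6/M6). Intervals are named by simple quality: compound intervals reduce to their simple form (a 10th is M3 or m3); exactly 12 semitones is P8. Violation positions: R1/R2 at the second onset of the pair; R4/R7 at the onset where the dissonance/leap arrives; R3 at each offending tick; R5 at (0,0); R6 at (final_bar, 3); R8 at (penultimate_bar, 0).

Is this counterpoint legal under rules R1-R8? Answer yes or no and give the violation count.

No (3 violations)

bar 0: v0=G3 v1=G4 (P8)
bar 1: v0=E3 v1=C4 (m6)
bar 2: v0=F3 v1=D4 (M6)
bar 3: v0=G3 v1=E4 (M6)
bar 4: v0=A3 v1=E4 (P5)
bar 5: v0=B3 v1=G4 (m6)
bar 6: v0=G3 v1=B3 (M3)
bar 7: v0=A3 v1=E4 (P5)
bar 8: v0=A3 v1=F4 (m6)
bar 9: v0=G3 v1=G4 (P8)
  R2 @ bar4.0: G3/B3 M3 -> A3/E4 P5 similar
  R2 @ bar7.0: G3/B3 M3 -> A3/E4 P5 similar
  R1 @ bar9.0: A3/A4 P8 -> G3/G4 P8 similar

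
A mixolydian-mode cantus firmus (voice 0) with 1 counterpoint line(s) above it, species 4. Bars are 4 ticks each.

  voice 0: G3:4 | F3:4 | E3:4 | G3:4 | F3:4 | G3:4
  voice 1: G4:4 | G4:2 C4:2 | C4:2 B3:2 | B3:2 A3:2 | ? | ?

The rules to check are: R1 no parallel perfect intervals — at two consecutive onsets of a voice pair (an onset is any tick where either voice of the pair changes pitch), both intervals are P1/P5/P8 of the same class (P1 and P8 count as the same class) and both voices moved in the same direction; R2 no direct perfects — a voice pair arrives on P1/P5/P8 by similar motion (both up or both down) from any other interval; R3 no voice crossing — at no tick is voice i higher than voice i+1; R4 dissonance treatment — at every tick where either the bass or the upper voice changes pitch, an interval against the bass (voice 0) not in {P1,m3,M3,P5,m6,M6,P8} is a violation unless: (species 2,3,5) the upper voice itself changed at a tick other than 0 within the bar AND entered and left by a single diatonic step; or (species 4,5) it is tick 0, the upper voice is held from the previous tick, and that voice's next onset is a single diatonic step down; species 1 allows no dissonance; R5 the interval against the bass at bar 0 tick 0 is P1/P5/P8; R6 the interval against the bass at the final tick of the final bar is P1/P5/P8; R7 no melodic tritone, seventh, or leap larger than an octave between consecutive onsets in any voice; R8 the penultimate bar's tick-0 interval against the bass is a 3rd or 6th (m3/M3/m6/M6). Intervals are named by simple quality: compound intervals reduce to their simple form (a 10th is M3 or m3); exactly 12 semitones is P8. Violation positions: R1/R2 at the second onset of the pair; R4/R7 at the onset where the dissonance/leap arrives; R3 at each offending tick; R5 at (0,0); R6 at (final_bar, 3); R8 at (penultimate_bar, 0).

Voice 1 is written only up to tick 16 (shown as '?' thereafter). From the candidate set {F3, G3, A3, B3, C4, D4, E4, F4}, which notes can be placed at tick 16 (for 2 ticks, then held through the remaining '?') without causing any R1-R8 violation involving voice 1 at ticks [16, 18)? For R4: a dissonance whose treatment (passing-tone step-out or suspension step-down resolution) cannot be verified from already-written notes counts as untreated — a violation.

F3: violates R2,R8
G3: violates R4,R8
A3: legal
B3: violates R4,R8
C4: violates R8
D4: legal
E4: violates R4,R8
F4: violates R8

{A3, D4}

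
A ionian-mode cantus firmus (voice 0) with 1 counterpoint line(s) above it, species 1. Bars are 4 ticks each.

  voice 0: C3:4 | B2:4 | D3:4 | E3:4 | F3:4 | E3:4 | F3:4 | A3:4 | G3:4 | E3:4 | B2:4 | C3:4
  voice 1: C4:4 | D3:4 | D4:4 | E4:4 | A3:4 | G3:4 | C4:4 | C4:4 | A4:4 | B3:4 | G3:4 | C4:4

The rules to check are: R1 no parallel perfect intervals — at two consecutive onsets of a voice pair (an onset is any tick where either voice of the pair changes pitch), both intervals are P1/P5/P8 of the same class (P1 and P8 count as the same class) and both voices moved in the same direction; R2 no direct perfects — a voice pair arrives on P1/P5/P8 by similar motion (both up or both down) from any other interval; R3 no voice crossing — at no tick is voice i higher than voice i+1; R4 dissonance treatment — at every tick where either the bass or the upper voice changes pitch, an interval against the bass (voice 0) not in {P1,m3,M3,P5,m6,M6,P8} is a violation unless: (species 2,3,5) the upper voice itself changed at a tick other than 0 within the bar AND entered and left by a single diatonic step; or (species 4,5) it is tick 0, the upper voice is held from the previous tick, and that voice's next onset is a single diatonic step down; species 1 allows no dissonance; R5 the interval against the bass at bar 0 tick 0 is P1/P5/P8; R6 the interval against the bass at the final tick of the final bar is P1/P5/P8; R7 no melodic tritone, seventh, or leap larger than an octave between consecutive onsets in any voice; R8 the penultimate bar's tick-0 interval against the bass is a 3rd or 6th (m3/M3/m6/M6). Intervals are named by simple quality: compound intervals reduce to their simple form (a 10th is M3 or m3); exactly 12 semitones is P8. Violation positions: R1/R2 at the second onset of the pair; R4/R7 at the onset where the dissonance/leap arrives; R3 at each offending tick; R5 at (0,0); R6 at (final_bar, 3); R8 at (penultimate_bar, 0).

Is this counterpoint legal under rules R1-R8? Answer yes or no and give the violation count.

No (8 violations)

bar 0: v0=C3 v1=C4 (P8)
bar 1: v0=B2 v1=D3 (m3)
bar 2: v0=D3 v1=D4 (P8)
bar 3: v0=E3 v1=E4 (P8)
bar 4: v0=F3 v1=A3 (M3)
bar 5: v0=E3 v1=G3 (m3)
bar 6: v0=F3 v1=C4 (P5)
bar 7: v0=A3 v1=C4 (m3)
bar 8: v0=G3 v1=A4 (M2)
bar 9: v0=E3 v1=B3 (P5)
bar 10: v0=B2 v1=G3 (m6)
bar 11: v0=C3 v1=C4 (P8)
  R7 @ bar1.0: C4->D3 leap 10st
  R2 @ bar2.0: B2/D3 m3 -> D3/D4 P8 similar
  R1 @ bar3.0: D3/D4 P8 -> E3/E4 P8 similar
  R2 @ bar6.0: E3/G3 m3 -> F3/C4 P5 similar
  R4 @ bar8.0: G3/A4 M2 untreated
  R2 @ bar9.0: G3/A4 M2 -> E3/B3 P5 similar
  R7 @ bar9.0: A4->B3 leap 10st
  R2 @ bar11.0: B2/G3 m6 -> C3/C4 P8 similar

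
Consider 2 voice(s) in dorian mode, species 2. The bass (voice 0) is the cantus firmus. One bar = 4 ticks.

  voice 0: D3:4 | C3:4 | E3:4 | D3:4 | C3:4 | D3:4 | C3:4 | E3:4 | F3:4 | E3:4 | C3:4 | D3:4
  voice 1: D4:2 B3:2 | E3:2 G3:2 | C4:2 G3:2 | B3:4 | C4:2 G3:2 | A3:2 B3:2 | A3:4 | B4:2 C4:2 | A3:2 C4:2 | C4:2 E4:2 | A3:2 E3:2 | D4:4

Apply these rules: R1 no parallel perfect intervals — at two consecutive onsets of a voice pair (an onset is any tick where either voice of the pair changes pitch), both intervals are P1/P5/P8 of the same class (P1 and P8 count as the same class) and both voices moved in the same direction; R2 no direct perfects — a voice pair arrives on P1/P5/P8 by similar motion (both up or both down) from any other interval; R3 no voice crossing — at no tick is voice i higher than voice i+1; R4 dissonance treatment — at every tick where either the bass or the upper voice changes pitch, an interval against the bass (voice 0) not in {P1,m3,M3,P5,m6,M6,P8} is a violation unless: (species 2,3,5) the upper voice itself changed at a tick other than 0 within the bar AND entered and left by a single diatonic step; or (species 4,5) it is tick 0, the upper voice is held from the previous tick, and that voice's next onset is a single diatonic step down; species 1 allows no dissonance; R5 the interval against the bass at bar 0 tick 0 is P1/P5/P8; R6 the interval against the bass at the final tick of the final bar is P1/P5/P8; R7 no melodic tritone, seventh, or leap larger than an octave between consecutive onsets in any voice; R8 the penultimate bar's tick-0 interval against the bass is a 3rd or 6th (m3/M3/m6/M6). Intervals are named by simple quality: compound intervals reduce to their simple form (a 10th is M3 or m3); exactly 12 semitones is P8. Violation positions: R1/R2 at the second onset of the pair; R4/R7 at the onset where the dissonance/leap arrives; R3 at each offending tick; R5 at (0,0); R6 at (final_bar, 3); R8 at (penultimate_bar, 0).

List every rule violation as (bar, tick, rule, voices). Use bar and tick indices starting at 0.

(5, 0, R1, (0, 1))
(7, 0, R2, (0, 1))
(7, 0, R7, (1,))
(7, 2, R7, (1,))
(11, 0, R2, (0, 1))
(11, 0, R7, (1,))

bar 0: v0=D3 v1=D4 downbeat P8
bar 1: v0=C3 v1=E3 downbeat M3
bar 2: v0=E3 v1=C4 downbeat m6
bar 3: v0=D3 v1=B3 downbeat M6
bar 4: v0=C3 v1=C4 downbeat P8
bar 5: v0=D3 v1=A3 downbeat P5
bar 6: v0=C3 v1=A3 downbeat M6
bar 7: v0=E3 v1=B4 downbeat P5
bar 8: v0=F3 v1=A3 downbeat M3
bar 9: v0=E3 v1=C4 downbeat m6
bar 10: v0=C3 v1=A3 downbeat M6
bar 11: v0=D3 v1=D4 downbeat P8
  -> R1 @ bar 5 tick 0 v(0, 1): C3/G3 P5 -> D3/A3 P5 similar
  -> R2 @ bar 7 tick 0 v(0, 1): C3/A3 M6 -> E3/B4 P5 similar
  -> R7 @ bar 7 tick 0 v(1,): A3->B4 leap 14st
  -> R7 @ bar 7 tick 2 v(1,): B4->C4 leap 11st
  -> R2 @ bar 11 tick 0 v(0, 1): C3/E3 M3 -> D3/D4 P8 similar
  -> R7 @ bar 11 tick 0 v(1,): E3->D4 leap 10st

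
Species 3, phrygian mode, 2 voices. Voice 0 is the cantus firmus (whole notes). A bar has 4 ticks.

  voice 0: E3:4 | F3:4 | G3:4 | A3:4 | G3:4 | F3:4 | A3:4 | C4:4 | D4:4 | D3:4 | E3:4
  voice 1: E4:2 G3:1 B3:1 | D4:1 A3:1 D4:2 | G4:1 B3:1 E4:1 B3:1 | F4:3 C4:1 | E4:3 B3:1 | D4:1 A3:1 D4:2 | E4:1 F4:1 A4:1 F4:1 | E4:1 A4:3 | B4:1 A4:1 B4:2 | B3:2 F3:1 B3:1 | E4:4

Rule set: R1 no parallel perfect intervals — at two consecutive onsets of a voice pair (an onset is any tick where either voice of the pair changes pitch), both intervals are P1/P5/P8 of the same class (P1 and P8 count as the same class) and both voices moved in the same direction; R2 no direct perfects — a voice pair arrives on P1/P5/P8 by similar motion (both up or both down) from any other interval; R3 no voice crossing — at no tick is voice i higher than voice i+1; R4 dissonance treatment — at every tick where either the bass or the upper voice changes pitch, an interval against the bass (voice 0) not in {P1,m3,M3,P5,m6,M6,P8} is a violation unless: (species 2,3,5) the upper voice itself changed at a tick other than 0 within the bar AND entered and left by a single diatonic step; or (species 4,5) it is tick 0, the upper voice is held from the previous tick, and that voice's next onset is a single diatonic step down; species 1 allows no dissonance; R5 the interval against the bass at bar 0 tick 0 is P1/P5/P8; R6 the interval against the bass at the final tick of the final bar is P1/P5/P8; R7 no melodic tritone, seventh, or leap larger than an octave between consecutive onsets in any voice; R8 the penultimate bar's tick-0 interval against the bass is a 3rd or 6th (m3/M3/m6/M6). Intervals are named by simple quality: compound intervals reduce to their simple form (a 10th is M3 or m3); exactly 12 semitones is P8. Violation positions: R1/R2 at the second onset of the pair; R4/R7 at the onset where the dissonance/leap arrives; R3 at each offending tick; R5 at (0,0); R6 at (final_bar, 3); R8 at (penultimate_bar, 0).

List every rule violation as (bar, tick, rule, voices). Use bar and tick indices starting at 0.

bar 0: v0=E3 v1=E4 downbeat P8
bar 1: v0=F3 v1=D4 downbeat M6
bar 2: v0=G3 v1=G4 downbeat P8
bar 3: v0=A3 v1=F4 downbeat m6
bar 4: v0=G3 v1=E4 downbeat M6
bar 5: v0=F3 v1=D4 downbeat M6
bar 6: v0=A3 v1=E4 downbeat P5
bar 7: v0=C4 v1=E4 downbeat M3
bar 8: v0=D4 v1=B4 downbeat M6
bar 9: v0=D3 v1=B3 downbeat M6
bar 10: v0=E3 v1=E4 downbeat P8
  -> R2 @ bar 2 tick 0 v(0, 1): F3/D4 M6 -> G3/G4 P8 similar
  -> R7 @ bar 3 tick 0 v(1,): B3->F4 leap 6st
  -> R2 @ bar 6 tick 0 v(0, 1): F3/D4 M6 -> A3/E4 P5 similar
  -> R7 @ bar 9 tick 2 v(1,): B3->F3 leap 6st
  -> R7 @ bar 9 tick 3 v(1,): F3->B3 leap 6st
  -> R2 @ bar 10 tick 0 v(0, 1): D3/B3 M6 -> E3/E4 P8 similar

(2, 0, R2, (0, 1))
(3, 0, R7, (1,))
(6, 0, R2, (0, 1))
(9, 2, R7, (1,))
(9, 3, R7, (1,))
(10, 0, R2, (0, 1))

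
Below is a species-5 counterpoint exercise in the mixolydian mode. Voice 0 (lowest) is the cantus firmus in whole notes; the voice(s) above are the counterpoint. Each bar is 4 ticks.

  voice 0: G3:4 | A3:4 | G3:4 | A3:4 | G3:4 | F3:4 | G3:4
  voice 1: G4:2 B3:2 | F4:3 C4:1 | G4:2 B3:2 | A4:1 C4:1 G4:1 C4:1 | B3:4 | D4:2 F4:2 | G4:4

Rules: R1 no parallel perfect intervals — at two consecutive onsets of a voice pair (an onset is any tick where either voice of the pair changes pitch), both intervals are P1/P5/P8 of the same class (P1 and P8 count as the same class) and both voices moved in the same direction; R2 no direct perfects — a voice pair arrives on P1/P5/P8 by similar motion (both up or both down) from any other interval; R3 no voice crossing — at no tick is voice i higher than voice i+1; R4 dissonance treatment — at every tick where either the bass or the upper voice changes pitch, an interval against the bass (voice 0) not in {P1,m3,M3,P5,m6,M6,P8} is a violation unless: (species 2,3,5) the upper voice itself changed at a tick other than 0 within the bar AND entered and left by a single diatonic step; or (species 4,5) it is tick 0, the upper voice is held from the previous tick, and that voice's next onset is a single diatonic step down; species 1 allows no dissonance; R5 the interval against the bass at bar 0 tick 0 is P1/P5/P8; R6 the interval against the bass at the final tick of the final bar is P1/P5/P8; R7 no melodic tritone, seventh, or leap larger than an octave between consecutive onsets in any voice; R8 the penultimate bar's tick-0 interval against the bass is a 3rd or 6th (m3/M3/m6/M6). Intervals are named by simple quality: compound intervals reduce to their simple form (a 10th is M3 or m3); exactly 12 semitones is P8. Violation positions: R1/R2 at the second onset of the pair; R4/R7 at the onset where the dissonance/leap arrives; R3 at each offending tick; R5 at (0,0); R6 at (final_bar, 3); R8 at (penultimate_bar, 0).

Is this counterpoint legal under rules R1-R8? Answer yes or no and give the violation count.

bar 0: v0=G3 v1=G4 (P8)
bar 1: v0=A3 v1=F4 (m6)
bar 2: v0=G3 v1=G4 (P8)
bar 3: v0=A3 v1=A4 (P8)
bar 4: v0=G3 v1=B3 (M3)
bar 5: v0=F3 v1=D4 (M6)
bar 6: v0=G3 v1=G4 (P8)
  R7 @ bar1.0: B3->F4 leap 6st
  R2 @ bar3.0: G3/B3 M3 -> A3/A4 P8 similar
  R7 @ bar3.0: B3->A4 leap 10st
  R4 @ bar3.2: A3/G4 m7 untreated
  R1 @ bar6.0: F3/F4 P8 -> G3/G4 P8 similar

No (5 violations)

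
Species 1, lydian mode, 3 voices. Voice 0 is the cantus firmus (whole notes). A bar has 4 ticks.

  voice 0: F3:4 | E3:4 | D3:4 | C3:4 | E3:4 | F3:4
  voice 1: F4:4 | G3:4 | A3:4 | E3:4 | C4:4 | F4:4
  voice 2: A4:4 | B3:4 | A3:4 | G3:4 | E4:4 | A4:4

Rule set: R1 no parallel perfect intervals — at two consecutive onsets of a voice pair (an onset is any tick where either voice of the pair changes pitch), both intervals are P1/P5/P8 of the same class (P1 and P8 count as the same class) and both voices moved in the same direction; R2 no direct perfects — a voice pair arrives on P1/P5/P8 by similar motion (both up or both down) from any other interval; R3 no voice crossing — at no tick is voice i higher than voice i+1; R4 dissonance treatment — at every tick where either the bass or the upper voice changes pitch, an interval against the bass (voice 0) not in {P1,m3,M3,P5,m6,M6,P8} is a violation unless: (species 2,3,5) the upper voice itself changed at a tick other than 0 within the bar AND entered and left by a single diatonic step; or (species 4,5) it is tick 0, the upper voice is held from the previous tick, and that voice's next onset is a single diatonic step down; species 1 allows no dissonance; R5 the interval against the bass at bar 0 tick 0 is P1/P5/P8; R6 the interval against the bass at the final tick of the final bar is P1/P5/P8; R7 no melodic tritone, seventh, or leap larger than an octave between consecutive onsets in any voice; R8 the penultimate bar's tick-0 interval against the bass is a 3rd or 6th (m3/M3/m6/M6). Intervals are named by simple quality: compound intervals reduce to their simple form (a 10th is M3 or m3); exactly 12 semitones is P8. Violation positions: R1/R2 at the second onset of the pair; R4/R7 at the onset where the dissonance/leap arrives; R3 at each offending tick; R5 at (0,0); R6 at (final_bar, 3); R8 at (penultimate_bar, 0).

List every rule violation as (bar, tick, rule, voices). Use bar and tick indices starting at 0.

(0, 0, R5, (0, 2))
(1, 0, R2, (0, 2))
(1, 0, R7, (1,))
(1, 0, R7, (2,))
(2, 0, R1, (0, 2))
(3, 0, R1, (0, 2))
(4, 0, R2, (0, 2))
(4, 0, R8, (0, 2))
(5, 0, R2, (0, 1))
(5, 3, R6, (0, 2))

bar 0: v0=F3 v1=F4 v2=A4 downbeat M3
bar 1: v0=E3 v1=G3 v2=B3 downbeat P5
bar 2: v0=D3 v1=A3 v2=A3 downbeat P5
bar 3: v0=C3 v1=E3 v2=G3 downbeat P5
bar 4: v0=E3 v1=C4 v2=E4 downbeat P8
bar 5: v0=F3 v1=F4 v2=A4 downbeat M3
  -> R5 @ bar 0 tick 0 v(0, 2): opens on M3
  -> R2 @ bar 1 tick 0 v(0, 2): F3/A4 M3 -> E3/B3 P5 similar
  -> R7 @ bar 1 tick 0 v(1,): F4->G3 leap 10st
  -> R7 @ bar 1 tick 0 v(2,): A4->B3 leap 10st
  -> R1 @ bar 2 tick 0 v(0, 2): E3/B3 P5 -> D3/A3 P5 similar
  -> R1 @ bar 3 tick 0 v(0, 2): D3/A3 P5 -> C3/G3 P5 similar
  -> R2 @ bar 4 tick 0 v(0, 2): C3/G3 P5 -> E3/E4 P8 similar
  -> R8 @ bar 4 tick 0 v(0, 2): penult P8 not 3rd/6th
  -> R2 @ bar 5 tick 0 v(0, 1): E3/C4 m6 -> F3/F4 P8 similar
  -> R6 @ bar 5 tick 3 v(0, 2): closes on M3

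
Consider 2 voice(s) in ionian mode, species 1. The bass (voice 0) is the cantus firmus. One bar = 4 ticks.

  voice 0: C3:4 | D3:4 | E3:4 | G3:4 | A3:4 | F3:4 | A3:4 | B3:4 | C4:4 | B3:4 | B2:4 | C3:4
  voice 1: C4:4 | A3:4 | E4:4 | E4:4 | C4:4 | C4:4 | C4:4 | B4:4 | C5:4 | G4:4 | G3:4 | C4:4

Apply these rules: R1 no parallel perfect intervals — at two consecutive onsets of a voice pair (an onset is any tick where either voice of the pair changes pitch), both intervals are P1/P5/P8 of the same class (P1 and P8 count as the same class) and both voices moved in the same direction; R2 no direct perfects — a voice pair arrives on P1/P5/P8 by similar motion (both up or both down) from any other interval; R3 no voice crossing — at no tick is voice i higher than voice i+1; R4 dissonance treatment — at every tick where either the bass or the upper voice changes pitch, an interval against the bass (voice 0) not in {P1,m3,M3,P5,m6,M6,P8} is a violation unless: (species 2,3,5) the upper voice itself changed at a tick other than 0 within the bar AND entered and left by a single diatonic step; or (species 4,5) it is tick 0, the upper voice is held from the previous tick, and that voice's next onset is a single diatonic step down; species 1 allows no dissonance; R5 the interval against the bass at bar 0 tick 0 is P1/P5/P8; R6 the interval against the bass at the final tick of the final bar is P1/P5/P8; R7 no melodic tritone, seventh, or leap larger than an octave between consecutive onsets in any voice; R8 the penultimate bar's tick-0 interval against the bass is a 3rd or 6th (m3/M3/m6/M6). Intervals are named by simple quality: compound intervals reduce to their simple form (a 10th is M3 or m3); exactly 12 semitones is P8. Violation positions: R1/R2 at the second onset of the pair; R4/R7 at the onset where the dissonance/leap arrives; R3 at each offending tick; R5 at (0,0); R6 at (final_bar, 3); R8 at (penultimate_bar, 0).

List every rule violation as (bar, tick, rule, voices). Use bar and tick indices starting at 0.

bar 0: v0=C3 v1=C4 downbeat P8
bar 1: v0=D3 v1=A3 downbeat P5
bar 2: v0=E3 v1=E4 downbeat P8
bar 3: v0=G3 v1=E4 downbeat M6
bar 4: v0=A3 v1=C4 downbeat m3
bar 5: v0=F3 v1=C4 downbeat P5
bar 6: v0=A3 v1=C4 downbeat m3
bar 7: v0=B3 v1=B4 downbeat P8
bar 8: v0=C4 v1=C5 downbeat P8
bar 9: v0=B3 v1=G4 downbeat m6
bar 10: v0=B2 v1=G3 downbeat m6
bar 11: v0=C3 v1=C4 downbeat P8
  -> R2 @ bar 2 tick 0 v(0, 1): D3/A3 P5 -> E3/E4 P8 similar
  -> R2 @ bar 7 tick 0 v(0, 1): A3/C4 m3 -> B3/B4 P8 similar
  -> R7 @ bar 7 tick 0 v(1,): C4->B4 leap 11st
  -> R1 @ bar 8 tick 0 v(0, 1): B3/B4 P8 -> C4/C5 P8 similar
  -> R2 @ bar 11 tick 0 v(0, 1): B2/G3 m6 -> C3/C4 P8 similar

(2, 0, R2, (0, 1))
(7, 0, R2, (0, 1))
(7, 0, R7, (1,))
(8, 0, R1, (0, 1))
(11, 0, R2, (0, 1))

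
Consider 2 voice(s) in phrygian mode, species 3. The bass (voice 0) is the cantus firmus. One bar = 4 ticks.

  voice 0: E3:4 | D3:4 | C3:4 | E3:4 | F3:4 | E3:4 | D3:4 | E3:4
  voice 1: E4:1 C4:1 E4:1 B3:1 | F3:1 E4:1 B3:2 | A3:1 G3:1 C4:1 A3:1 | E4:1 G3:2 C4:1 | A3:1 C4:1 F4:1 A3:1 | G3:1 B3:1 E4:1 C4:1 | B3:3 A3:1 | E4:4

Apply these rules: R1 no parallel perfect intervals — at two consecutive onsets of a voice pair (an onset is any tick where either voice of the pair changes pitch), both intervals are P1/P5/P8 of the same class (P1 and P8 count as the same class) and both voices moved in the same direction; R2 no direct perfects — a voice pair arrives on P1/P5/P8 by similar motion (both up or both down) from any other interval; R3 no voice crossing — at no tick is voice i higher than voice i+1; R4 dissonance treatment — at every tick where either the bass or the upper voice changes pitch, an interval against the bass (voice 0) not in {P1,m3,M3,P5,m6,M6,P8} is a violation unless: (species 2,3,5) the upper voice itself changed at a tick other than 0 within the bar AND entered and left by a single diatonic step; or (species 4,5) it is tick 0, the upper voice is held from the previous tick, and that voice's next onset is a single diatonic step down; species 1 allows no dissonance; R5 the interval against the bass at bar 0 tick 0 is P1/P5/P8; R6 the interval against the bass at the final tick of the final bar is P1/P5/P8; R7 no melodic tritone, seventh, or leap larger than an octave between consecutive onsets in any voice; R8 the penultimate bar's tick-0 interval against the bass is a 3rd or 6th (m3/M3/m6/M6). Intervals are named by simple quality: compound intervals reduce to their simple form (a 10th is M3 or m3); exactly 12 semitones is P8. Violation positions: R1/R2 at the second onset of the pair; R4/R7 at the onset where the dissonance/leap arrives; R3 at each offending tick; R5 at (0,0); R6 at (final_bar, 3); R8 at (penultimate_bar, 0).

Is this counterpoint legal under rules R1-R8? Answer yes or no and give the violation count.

No (5 violations)

bar 0: v0=E3 v1=E4 (P8)
bar 1: v0=D3 v1=F3 (m3)
bar 2: v0=C3 v1=A3 (M6)
bar 3: v0=E3 v1=E4 (P8)
bar 4: v0=F3 v1=A3 (M3)
bar 5: v0=E3 v1=G3 (m3)
bar 6: v0=D3 v1=B3 (M6)
bar 7: v0=E3 v1=E4 (P8)
  R7 @ bar1.0: B3->F3 leap 6st
  R4 @ bar1.1: D3/E4 M2 untreated
  R7 @ bar1.1: F3->E4 leap 11st
  R2 @ bar3.0: C3/A3 M6 -> E3/E4 P8 similar
  R2 @ bar7.0: D3/A3 P5 -> E3/E4 P8 similar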